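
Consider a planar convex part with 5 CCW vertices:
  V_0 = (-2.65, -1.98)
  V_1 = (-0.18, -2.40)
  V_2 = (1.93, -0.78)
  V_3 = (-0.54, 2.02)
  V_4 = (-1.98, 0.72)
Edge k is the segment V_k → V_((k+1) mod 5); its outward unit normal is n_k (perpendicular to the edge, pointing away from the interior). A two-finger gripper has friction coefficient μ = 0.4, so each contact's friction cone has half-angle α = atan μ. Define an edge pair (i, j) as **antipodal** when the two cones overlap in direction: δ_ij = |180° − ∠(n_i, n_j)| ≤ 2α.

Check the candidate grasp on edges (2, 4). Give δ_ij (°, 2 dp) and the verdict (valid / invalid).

δ = 55.35°, invalid

α = atan 0.4 = 21.80°;  2α = 43.60°
edge 2: e_2 = (-2.47, +2.80);  n_2 = (+0.7499, +0.6615)
edge 4: e_4 = (-0.67, -2.70);  n_4 = (-0.9706, +0.2408)
∠(n_2, n_4) = 124.65°
δ = |180° − 124.65°| = 55.35°
55.35° > 2α = 43.60°  →  invalid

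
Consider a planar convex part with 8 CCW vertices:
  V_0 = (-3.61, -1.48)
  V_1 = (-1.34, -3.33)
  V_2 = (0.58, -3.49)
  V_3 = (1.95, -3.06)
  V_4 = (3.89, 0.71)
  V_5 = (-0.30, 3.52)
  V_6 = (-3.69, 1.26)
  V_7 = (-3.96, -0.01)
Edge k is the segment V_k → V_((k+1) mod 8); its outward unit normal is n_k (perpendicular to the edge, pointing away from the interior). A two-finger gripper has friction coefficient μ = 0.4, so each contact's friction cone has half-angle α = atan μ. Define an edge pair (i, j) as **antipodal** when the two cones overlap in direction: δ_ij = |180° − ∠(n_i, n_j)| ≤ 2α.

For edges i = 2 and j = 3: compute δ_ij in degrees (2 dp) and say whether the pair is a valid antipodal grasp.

α = atan 0.4 = 21.80°;  2α = 43.60°
edge 2: e_2 = (+1.37, +0.43);  n_2 = (+0.2995, -0.9541)
edge 3: e_3 = (+1.94, +3.77);  n_3 = (+0.8892, -0.4576)
∠(n_2, n_3) = 45.34°
δ = |180° − 45.34°| = 134.66°
134.66° > 2α = 43.60°  →  invalid

δ = 134.66°, invalid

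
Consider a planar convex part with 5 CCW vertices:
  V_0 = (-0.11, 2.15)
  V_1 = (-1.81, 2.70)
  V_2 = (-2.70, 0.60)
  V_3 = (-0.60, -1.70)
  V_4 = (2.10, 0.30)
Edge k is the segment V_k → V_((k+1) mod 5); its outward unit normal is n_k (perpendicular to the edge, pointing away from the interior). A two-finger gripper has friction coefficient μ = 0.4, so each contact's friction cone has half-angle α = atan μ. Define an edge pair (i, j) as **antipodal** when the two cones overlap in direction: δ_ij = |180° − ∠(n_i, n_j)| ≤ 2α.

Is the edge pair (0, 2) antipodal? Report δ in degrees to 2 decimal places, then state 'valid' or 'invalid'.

α = atan 0.4 = 21.80°;  2α = 43.60°
edge 0: e_0 = (-1.70, +0.55);  n_0 = (+0.3078, +0.9514)
edge 2: e_2 = (+2.10, -2.30);  n_2 = (-0.7385, -0.6743)
∠(n_0, n_2) = 150.33°
δ = |180° − 150.33°| = 29.67°
29.67° ≤ 2α = 43.60°  →  valid

δ = 29.67°, valid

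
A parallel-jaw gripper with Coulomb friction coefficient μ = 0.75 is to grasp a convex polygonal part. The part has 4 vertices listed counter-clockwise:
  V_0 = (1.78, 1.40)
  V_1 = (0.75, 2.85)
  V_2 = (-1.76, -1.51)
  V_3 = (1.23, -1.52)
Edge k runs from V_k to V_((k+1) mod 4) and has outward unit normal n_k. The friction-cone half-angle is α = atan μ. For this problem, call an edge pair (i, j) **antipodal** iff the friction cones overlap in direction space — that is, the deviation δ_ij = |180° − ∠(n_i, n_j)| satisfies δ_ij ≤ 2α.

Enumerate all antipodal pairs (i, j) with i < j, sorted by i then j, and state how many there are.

α = atan 0.75 = 36.87°;  2α = 73.74°
n_0 = (+0.8153, +0.5791)
n_1 = (-0.8666, +0.4989)
n_2 = (-0.0033, -1.0000)
n_3 = (+0.9827, -0.1851)
  (0,1): δ = 65.32°  ✓
  (0,2): δ = 54.42°  ✓
  (0,3): δ = 133.95°  ·
  (1,2): δ = 60.26°  ✓
  (1,3): δ = 19.26°  ✓
  (2,3): δ = 100.48°  ·
antipodal pairs: 4

count = 4; pairs: (0,1), (0,2), (1,2), (1,3)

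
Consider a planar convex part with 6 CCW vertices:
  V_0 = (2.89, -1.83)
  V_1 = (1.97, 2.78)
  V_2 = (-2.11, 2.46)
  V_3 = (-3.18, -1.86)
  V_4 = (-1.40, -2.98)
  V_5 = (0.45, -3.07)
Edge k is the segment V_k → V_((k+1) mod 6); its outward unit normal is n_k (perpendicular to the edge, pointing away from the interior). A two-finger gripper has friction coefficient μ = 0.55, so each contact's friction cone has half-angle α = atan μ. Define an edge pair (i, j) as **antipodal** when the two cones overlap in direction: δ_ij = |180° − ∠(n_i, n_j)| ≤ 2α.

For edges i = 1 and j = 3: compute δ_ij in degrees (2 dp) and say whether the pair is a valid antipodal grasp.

δ = 36.66°, valid

α = atan 0.55 = 28.81°;  2α = 57.62°
edge 1: e_1 = (-4.08, -0.32);  n_1 = (-0.0782, +0.9969)
edge 3: e_3 = (+1.78, -1.12);  n_3 = (-0.5326, -0.8464)
∠(n_1, n_3) = 143.34°
δ = |180° − 143.34°| = 36.66°
36.66° ≤ 2α = 57.62°  →  valid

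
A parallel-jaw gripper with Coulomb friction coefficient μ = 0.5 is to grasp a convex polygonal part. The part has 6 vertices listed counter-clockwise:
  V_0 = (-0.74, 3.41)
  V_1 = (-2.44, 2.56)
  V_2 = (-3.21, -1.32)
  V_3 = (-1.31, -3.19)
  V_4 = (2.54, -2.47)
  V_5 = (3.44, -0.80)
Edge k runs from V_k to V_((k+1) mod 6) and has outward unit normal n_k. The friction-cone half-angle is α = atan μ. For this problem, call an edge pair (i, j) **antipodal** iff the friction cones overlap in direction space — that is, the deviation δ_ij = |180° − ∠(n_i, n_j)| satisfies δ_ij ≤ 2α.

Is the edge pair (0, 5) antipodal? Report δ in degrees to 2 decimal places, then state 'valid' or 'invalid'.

α = atan 0.5 = 26.57°;  2α = 53.13°
edge 0: e_0 = (-1.70, -0.85);  n_0 = (-0.4472, +0.8944)
edge 5: e_5 = (-4.18, +4.21);  n_5 = (+0.7096, +0.7046)
∠(n_0, n_5) = 71.77°
δ = |180° − 71.77°| = 108.23°
108.23° > 2α = 53.13°  →  invalid

δ = 108.23°, invalid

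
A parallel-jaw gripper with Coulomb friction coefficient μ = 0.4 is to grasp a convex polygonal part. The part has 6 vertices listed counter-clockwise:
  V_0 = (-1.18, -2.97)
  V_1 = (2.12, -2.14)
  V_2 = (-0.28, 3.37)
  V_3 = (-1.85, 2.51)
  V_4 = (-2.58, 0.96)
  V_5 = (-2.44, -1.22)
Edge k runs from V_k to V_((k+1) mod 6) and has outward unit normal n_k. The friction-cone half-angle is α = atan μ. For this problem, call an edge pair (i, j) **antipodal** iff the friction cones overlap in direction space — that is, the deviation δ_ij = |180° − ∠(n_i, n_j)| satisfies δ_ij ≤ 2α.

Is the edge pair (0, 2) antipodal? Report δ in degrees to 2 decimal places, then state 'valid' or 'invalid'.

δ = 14.59°, valid

α = atan 0.4 = 21.80°;  2α = 43.60°
edge 0: e_0 = (+3.30, +0.83);  n_0 = (+0.2439, -0.9698)
edge 2: e_2 = (-1.57, -0.86);  n_2 = (-0.4804, +0.8770)
∠(n_0, n_2) = 165.41°
δ = |180° − 165.41°| = 14.59°
14.59° ≤ 2α = 43.60°  →  valid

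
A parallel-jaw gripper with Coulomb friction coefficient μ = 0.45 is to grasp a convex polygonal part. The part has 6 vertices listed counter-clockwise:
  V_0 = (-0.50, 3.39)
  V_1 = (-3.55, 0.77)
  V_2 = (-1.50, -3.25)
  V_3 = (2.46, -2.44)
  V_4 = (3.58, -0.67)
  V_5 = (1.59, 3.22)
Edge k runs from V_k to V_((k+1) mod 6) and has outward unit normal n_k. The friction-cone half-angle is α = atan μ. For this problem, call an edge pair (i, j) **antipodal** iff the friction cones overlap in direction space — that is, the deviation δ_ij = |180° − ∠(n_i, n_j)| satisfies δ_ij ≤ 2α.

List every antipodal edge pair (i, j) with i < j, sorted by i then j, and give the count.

count = 4; pairs: (0,2), (0,3), (1,4), (2,5)

α = atan 0.45 = 24.23°;  2α = 48.46°
n_0 = (-0.6516, +0.7586)
n_1 = (-0.8909, -0.4543)
n_2 = (+0.2004, -0.9797)
n_3 = (+0.8450, -0.5347)
n_4 = (+0.8903, +0.4554)
n_5 = (+0.0811, +0.9967)
  (0,1): δ = 103.64°  ·
  (0,2): δ = 29.10°  ✓
  (0,3): δ = 17.01°  ✓
  (0,4): δ = 76.43°  ·
  (0,5): δ = 134.69°  ·
  (1,2): δ = 105.46°  ·
  (1,3): δ = 59.34°  ·
  (1,4): δ = 0.07°  ✓
  (1,5): δ = 58.33°  ·
  (2,3): δ = 133.88°  ·
  (2,4): δ = 74.47°  ·
  (2,5): δ = 16.21°  ✓
  (3,4): δ = 120.58°  ·
  (3,5): δ = 62.33°  ·
  (4,5): δ = 121.74°  ·
antipodal pairs: 4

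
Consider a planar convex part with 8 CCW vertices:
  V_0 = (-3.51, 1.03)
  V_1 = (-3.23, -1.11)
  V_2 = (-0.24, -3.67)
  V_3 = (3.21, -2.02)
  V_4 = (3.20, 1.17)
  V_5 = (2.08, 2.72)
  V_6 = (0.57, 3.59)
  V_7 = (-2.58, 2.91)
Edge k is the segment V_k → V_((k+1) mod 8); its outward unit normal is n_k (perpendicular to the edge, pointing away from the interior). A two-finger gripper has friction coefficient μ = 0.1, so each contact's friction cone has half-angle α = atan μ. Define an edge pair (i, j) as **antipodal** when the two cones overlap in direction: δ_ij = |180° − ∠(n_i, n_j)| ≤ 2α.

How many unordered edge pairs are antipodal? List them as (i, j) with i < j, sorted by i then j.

α = atan 0.1 = 5.71°;  2α = 11.42°
n_0 = (-0.9915, -0.1297)
n_1 = (-0.6504, -0.7596)
n_2 = (+0.4315, -0.9021)
n_3 = (+1.0000, +0.0031)
n_4 = (+0.8105, +0.5857)
n_5 = (+0.4992, +0.8665)
n_6 = (-0.2110, +0.9775)
n_7 = (-0.8963, +0.4434)
  (0,1): δ = 138.02°  ·
  (0,2): δ = 71.89°  ·
  (0,3): δ = 7.27°  ✓
  (0,4): δ = 28.40°  ·
  (0,5): δ = 52.60°  ·
  (0,6): δ = 94.73°  ·
  (0,7): δ = 146.22°  ·
  (1,2): δ = 113.87°  ·
  (1,3): δ = 49.25°  ·
  (1,4): δ = 13.58°  ·
  (1,5): δ = 10.62°  ✓
  (1,6): δ = 52.75°  ·
  (1,7): δ = 104.25°  ·
  (2,3): δ = 115.38°  ·
  (2,4): δ = 79.71°  ·
  (2,5): δ = 55.51°  ·
  (2,6): δ = 13.38°  ·
  (2,7): δ = 38.12°  ·
  (3,4): δ = 144.33°  ·
  (3,5): δ = 120.13°  ·
  (3,6): δ = 78.00°  ·
  (3,7): δ = 26.50°  ·
  (4,5): δ = 155.80°  ·
  (4,6): δ = 113.67°  ·
  (4,7): δ = 62.17°  ·
  (5,6): δ = 137.87°  ·
  (5,7): δ = 86.37°  ·
  (6,7): δ = 128.50°  ·
antipodal pairs: 2

count = 2; pairs: (0,3), (1,5)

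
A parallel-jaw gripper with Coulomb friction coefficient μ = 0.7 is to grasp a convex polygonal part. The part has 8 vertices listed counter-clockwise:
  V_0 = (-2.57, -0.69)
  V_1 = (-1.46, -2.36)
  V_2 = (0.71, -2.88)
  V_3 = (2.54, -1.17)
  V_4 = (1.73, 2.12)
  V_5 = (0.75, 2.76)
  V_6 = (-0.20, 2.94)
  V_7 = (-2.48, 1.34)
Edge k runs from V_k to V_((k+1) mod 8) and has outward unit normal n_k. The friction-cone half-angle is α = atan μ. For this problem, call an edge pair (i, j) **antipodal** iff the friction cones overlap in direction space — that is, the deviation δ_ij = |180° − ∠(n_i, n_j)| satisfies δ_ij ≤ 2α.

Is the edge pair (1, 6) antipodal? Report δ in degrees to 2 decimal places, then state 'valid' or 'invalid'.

δ = 48.54°, valid

α = atan 0.7 = 34.99°;  2α = 69.98°
edge 1: e_1 = (+2.17, -0.52);  n_1 = (-0.2330, -0.9725)
edge 6: e_6 = (-2.28, -1.60);  n_6 = (-0.5744, +0.8186)
∠(n_1, n_6) = 131.46°
δ = |180° − 131.46°| = 48.54°
48.54° ≤ 2α = 69.98°  →  valid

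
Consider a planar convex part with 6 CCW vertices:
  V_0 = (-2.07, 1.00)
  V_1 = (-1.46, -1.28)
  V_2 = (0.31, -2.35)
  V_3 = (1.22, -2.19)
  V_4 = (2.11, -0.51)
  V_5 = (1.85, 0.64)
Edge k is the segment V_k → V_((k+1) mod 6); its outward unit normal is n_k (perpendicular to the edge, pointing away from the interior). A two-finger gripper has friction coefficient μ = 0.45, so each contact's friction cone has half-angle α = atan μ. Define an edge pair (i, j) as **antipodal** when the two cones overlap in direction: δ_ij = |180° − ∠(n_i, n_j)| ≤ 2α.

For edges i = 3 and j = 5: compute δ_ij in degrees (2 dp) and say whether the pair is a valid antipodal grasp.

δ = 67.33°, invalid

α = atan 0.45 = 24.23°;  2α = 48.46°
edge 3: e_3 = (+0.89, +1.68);  n_3 = (+0.8837, -0.4681)
edge 5: e_5 = (-3.92, +0.36);  n_5 = (+0.0915, +0.9958)
∠(n_3, n_5) = 112.67°
δ = |180° − 112.67°| = 67.33°
67.33° > 2α = 48.46°  →  invalid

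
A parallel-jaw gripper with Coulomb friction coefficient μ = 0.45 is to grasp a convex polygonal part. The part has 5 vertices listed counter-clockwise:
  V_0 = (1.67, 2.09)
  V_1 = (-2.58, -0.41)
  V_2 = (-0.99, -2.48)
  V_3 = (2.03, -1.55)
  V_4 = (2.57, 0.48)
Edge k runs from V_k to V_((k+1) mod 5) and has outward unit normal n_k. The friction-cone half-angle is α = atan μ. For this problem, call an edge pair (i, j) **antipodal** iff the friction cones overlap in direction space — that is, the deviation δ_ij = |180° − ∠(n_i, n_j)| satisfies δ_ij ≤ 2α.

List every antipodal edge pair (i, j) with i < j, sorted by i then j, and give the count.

count = 3; pairs: (0,2), (0,3), (1,4)

α = atan 0.45 = 24.23°;  2α = 48.46°
n_0 = (-0.5070, +0.8619)
n_1 = (-0.7931, -0.6092)
n_2 = (+0.2943, -0.9557)
n_3 = (+0.9664, -0.2571)
n_4 = (+0.8729, +0.4879)
  (0,1): δ = 82.94°  ·
  (0,2): δ = 13.35°  ✓
  (0,3): δ = 44.64°  ✓
  (0,4): δ = 88.74°  ·
  (1,2): δ = 110.41°  ·
  (1,3): δ = 52.42°  ·
  (1,4): δ = 8.32°  ✓
  (2,3): δ = 122.01°  ·
  (2,4): δ = 77.91°  ·
  (3,4): δ = 135.90°  ·
antipodal pairs: 3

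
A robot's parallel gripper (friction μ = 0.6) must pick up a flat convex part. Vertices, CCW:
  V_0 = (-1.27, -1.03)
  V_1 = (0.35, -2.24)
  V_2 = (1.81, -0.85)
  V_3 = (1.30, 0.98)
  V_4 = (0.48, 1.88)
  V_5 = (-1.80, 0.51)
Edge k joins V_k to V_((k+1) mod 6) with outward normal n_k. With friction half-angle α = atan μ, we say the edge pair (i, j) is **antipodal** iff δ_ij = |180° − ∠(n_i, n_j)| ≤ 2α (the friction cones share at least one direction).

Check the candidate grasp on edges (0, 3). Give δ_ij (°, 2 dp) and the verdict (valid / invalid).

δ = 10.91°, valid

α = atan 0.6 = 30.96°;  2α = 61.93°
edge 0: e_0 = (+1.62, -1.21);  n_0 = (-0.5984, -0.8012)
edge 3: e_3 = (-0.82, +0.90);  n_3 = (+0.7392, +0.6735)
∠(n_0, n_3) = 169.09°
δ = |180° − 169.09°| = 10.91°
10.91° ≤ 2α = 61.93°  →  valid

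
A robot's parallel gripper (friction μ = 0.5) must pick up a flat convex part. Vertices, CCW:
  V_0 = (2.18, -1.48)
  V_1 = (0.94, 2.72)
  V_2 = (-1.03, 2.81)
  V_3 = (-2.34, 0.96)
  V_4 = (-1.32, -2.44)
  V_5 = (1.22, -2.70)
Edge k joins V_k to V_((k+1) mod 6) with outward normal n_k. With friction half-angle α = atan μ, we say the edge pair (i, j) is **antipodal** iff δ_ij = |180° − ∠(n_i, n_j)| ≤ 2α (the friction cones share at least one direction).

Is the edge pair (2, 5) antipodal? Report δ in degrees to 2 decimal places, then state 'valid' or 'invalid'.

δ = 2.90°, valid

α = atan 0.5 = 26.57°;  2α = 53.13°
edge 2: e_2 = (-1.31, -1.85);  n_2 = (-0.8161, +0.5779)
edge 5: e_5 = (+0.96, +1.22);  n_5 = (+0.7859, -0.6184)
∠(n_2, n_5) = 177.10°
δ = |180° − 177.10°| = 2.90°
2.90° ≤ 2α = 53.13°  →  valid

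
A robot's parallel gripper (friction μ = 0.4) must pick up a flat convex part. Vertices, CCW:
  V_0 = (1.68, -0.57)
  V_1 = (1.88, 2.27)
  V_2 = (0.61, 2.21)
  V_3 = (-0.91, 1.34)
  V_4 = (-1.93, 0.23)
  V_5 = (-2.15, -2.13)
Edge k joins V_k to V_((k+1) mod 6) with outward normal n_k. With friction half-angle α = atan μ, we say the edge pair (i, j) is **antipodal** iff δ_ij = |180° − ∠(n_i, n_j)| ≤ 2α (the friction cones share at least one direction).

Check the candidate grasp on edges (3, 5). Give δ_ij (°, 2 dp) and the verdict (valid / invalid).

α = atan 0.4 = 21.80°;  2α = 43.60°
edge 3: e_3 = (-1.02, -1.11);  n_3 = (-0.7363, +0.6766)
edge 5: e_5 = (+3.83, +1.56);  n_5 = (+0.3772, -0.9261)
∠(n_3, n_5) = 154.74°
δ = |180° − 154.74°| = 25.26°
25.26° ≤ 2α = 43.60°  →  valid

δ = 25.26°, valid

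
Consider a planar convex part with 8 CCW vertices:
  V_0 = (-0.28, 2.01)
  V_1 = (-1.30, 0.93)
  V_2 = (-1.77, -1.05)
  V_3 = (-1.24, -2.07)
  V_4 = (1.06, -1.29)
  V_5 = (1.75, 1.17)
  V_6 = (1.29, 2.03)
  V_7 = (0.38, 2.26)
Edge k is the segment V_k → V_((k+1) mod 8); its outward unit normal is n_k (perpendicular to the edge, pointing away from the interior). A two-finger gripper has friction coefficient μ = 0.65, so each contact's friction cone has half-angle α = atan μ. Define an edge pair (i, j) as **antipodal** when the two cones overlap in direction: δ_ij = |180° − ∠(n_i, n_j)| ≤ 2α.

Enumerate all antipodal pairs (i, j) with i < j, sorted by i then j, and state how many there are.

α = atan 0.65 = 33.02°;  2α = 66.05°
n_0 = (-0.7270, +0.6866)
n_1 = (-0.9730, +0.2310)
n_2 = (-0.8874, -0.4611)
n_3 = (+0.3212, -0.9470)
n_4 = (+0.9628, -0.2701)
n_5 = (+0.8818, +0.4717)
n_6 = (+0.2450, +0.9695)
n_7 = (-0.3542, +0.9352)
  (0,1): δ = 149.99°  ·
  (0,2): δ = 109.18°  ·
  (0,3): δ = 27.90°  ✓
  (0,4): δ = 27.70°  ✓
  (0,5): δ = 71.51°  ·
  (0,6): δ = 119.18°  ·
  (0,7): δ = 154.11°  ·
  (1,2): δ = 139.19°  ·
  (1,3): δ = 57.91°  ✓
  (1,4): δ = 2.31°  ✓
  (1,5): δ = 41.49°  ✓
  (1,6): δ = 89.17°  ·
  (1,7): δ = 124.10°  ·
  (2,3): δ = 98.72°  ·
  (2,4): δ = 43.12°  ✓
  (2,5): δ = 0.68°  ✓
  (2,6): δ = 48.36°  ✓
  (2,7): δ = 83.29°  ·
  (3,4): δ = 124.40°  ·
  (3,5): δ = 80.59°  ·
  (3,6): δ = 32.92°  ✓
  (3,7): δ = 2.01°  ✓
  (4,5): δ = 136.19°  ·
  (4,6): δ = 88.52°  ·
  (4,7): δ = 53.59°  ✓
  (5,6): δ = 132.33°  ·
  (5,7): δ = 97.40°  ·
  (6,7): δ = 145.07°  ·
antipodal pairs: 11

count = 11; pairs: (0,3), (0,4), (1,3), (1,4), (1,5), (2,4), (2,5), (2,6), (3,6), (3,7), (4,7)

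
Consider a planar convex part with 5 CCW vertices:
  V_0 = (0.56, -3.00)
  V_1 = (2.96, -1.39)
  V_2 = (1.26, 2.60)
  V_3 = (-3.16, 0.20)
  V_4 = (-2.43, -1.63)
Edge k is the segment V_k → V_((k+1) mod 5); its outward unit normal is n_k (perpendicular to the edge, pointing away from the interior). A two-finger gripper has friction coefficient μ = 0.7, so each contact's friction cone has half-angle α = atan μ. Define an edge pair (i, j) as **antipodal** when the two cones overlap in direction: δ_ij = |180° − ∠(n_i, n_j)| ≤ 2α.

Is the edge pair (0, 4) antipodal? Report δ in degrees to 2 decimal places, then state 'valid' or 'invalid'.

δ = 121.53°, invalid

α = atan 0.7 = 34.99°;  2α = 69.98°
edge 0: e_0 = (+2.40, +1.61);  n_0 = (+0.5571, -0.8304)
edge 4: e_4 = (+2.99, -1.37);  n_4 = (-0.4166, -0.9091)
∠(n_0, n_4) = 58.47°
δ = |180° − 58.47°| = 121.53°
121.53° > 2α = 69.98°  →  invalid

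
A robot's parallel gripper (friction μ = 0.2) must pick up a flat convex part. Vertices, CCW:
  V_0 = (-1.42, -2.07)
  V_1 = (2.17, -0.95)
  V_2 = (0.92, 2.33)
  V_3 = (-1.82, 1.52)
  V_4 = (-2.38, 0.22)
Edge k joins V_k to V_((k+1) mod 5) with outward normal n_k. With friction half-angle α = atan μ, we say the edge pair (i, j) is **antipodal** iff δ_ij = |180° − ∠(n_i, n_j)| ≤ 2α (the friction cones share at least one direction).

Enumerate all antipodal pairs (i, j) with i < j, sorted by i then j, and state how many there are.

α = atan 0.2 = 11.31°;  2α = 22.62°
n_0 = (+0.2978, -0.9546)
n_1 = (+0.9344, +0.3561)
n_2 = (-0.2835, +0.9590)
n_3 = (-0.9184, +0.3956)
n_4 = (-0.9222, -0.3866)
  (0,1): δ = 86.47°  ·
  (0,2): δ = 0.86°  ✓
  (0,3): δ = 49.37°  ·
  (0,4): δ = 95.42°  ·
  (1,2): δ = 94.39°  ·
  (1,3): δ = 44.17°  ·
  (1,4): δ = 1.88°  ✓
  (2,3): δ = 129.77°  ·
  (2,4): δ = 83.72°  ·
  (3,4): δ = 133.95°  ·
antipodal pairs: 2

count = 2; pairs: (0,2), (1,4)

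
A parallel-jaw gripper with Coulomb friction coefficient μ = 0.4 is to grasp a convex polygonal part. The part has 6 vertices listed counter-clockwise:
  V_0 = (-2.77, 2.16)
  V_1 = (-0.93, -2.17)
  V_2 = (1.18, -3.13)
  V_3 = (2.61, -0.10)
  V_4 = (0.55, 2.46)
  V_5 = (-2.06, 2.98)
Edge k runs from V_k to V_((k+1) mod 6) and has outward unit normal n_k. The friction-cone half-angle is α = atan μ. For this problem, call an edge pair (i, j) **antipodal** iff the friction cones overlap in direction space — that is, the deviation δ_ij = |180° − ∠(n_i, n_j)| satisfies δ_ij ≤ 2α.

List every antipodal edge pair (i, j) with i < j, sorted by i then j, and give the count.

count = 4; pairs: (0,3), (1,3), (1,4), (2,5)

α = atan 0.4 = 21.80°;  2α = 43.60°
n_0 = (-0.9204, -0.3911)
n_1 = (-0.4141, -0.9102)
n_2 = (+0.9043, -0.4268)
n_3 = (+0.7791, +0.6269)
n_4 = (+0.1954, +0.9807)
n_5 = (-0.7560, +0.6546)
  (0,1): δ = 137.49°  ·
  (0,2): δ = 48.29°  ·
  (0,3): δ = 15.80°  ✓
  (0,4): δ = 55.71°  ·
  (0,5): δ = 116.09°  ·
  (1,2): δ = 90.80°  ·
  (1,3): δ = 26.71°  ✓
  (1,4): δ = 13.20°  ✓
  (1,5): δ = 73.58°  ·
  (2,3): δ = 115.91°  ·
  (2,4): δ = 76.00°  ·
  (2,5): δ = 15.62°  ✓
  (3,4): δ = 140.09°  ·
  (3,5): δ = 79.71°  ·
  (4,5): δ = 119.62°  ·
antipodal pairs: 4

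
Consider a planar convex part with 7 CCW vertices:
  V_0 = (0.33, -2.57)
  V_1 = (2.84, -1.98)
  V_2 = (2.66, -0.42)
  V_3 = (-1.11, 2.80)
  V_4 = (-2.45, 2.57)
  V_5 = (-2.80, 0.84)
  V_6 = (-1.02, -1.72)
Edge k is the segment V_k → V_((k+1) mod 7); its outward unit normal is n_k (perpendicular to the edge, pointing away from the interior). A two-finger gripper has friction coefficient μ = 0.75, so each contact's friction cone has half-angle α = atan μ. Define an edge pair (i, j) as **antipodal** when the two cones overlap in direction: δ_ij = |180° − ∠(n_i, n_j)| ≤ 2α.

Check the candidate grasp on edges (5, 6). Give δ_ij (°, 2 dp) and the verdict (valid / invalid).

α = atan 0.75 = 36.87°;  2α = 73.74°
edge 5: e_5 = (+1.78, -2.56);  n_5 = (-0.8210, -0.5709)
edge 6: e_6 = (+1.35, -0.85);  n_6 = (-0.5328, -0.8462)
∠(n_5, n_6) = 22.99°
δ = |180° − 22.99°| = 157.01°
157.01° > 2α = 73.74°  →  invalid

δ = 157.01°, invalid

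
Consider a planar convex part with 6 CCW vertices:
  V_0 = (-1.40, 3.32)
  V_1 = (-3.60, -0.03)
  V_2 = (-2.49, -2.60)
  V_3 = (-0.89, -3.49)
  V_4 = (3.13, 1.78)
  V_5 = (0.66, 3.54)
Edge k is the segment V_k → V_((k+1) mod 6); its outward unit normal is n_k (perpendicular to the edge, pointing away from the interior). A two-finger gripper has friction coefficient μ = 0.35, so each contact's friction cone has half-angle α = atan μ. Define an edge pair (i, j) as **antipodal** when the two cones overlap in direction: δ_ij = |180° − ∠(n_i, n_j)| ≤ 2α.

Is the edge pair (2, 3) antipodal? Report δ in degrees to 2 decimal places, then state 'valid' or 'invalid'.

δ = 98.25°, invalid

α = atan 0.35 = 19.29°;  2α = 38.58°
edge 2: e_2 = (+1.60, -0.89);  n_2 = (-0.4861, -0.8739)
edge 3: e_3 = (+4.02, +5.27);  n_3 = (+0.7951, -0.6065)
∠(n_2, n_3) = 81.75°
δ = |180° − 81.75°| = 98.25°
98.25° > 2α = 38.58°  →  invalid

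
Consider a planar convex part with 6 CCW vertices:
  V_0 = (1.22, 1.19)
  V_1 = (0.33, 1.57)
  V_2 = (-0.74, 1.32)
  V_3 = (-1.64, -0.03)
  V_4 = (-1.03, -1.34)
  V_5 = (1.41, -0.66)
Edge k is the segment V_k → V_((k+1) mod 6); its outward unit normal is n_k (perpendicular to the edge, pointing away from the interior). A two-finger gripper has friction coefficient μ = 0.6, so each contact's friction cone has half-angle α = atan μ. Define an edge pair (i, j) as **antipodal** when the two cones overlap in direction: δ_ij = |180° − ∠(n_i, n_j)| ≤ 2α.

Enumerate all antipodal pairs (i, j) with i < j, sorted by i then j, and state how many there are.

count = 6; pairs: (0,3), (0,4), (1,4), (2,4), (2,5), (3,5)

α = atan 0.6 = 30.96°;  2α = 61.93°
n_0 = (+0.3927, +0.9197)
n_1 = (-0.2275, +0.9738)
n_2 = (-0.8321, +0.5547)
n_3 = (-0.9065, -0.4221)
n_4 = (+0.2685, -0.9633)
n_5 = (+0.9948, +0.1022)
  (0,1): δ = 143.73°  ·
  (0,2): δ = 100.57°  ·
  (0,3): δ = 41.91°  ✓
  (0,4): δ = 38.69°  ✓
  (0,5): δ = 118.98°  ·
  (1,2): δ = 136.84°  ·
  (1,3): δ = 78.18°  ·
  (1,4): δ = 2.42°  ✓
  (1,5): δ = 82.71°  ·
  (2,3): δ = 121.34°  ·
  (2,4): δ = 40.74°  ✓
  (2,5): δ = 39.55°  ✓
  (3,4): δ = 99.40°  ·
  (3,5): δ = 19.11°  ✓
  (4,5): δ = 99.71°  ·
antipodal pairs: 6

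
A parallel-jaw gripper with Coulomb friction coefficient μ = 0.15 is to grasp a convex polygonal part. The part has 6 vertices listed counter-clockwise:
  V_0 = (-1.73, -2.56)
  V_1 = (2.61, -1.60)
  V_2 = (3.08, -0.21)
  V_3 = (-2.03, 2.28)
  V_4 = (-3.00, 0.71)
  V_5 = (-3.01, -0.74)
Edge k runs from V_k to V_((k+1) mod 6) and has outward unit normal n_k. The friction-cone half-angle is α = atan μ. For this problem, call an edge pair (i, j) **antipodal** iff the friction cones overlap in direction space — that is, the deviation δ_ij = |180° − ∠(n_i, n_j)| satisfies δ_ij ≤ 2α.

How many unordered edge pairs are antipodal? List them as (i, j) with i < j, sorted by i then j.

α = atan 0.15 = 8.53°;  2α = 17.06°
n_0 = (+0.2160, -0.9764)
n_1 = (+0.9473, -0.3203)
n_2 = (+0.4380, +0.8990)
n_3 = (-0.8507, +0.5256)
n_4 = (-1.0000, +0.0069)
n_5 = (-0.8180, -0.5753)
  (0,1): δ = 121.15°  ·
  (0,2): δ = 38.45°  ·
  (0,3): δ = 45.82°  ·
  (0,4): δ = 77.13°  ·
  (0,5): δ = 112.65°  ·
  (1,2): δ = 97.30°  ·
  (1,3): δ = 13.03°  ✓
  (1,4): δ = 18.29°  ·
  (1,5): δ = 53.80°  ·
  (2,3): δ = 95.73°  ·
  (2,4): δ = 64.42°  ·
  (2,5): δ = 28.90°  ·
  (3,4): δ = 148.69°  ·
  (3,5): δ = 113.17°  ·
  (4,5): δ = 144.49°  ·
antipodal pairs: 1

count = 1; pairs: (1,3)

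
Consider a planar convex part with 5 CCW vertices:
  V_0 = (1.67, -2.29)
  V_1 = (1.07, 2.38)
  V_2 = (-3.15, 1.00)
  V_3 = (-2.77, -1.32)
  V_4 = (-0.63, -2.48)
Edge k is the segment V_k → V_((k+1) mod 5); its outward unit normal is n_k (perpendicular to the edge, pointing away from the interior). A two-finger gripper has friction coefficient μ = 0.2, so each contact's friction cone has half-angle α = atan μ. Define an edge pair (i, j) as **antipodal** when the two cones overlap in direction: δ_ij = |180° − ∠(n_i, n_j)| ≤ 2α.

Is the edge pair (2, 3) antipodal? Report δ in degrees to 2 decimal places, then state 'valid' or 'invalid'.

α = atan 0.2 = 11.31°;  2α = 22.62°
edge 2: e_2 = (+0.38, -2.32);  n_2 = (-0.9868, -0.1616)
edge 3: e_3 = (+2.14, -1.16);  n_3 = (-0.4765, -0.8791)
∠(n_2, n_3) = 52.24°
δ = |180° − 52.24°| = 127.76°
127.76° > 2α = 22.62°  →  invalid

δ = 127.76°, invalid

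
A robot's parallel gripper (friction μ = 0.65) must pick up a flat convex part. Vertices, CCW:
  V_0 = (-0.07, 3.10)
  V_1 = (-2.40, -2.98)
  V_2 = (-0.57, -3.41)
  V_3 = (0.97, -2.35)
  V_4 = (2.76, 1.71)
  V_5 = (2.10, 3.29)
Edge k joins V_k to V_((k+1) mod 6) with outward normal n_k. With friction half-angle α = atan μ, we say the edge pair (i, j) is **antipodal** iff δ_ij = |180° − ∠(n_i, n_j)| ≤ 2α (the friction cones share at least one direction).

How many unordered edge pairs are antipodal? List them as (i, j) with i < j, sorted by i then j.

count = 7; pairs: (0,2), (0,3), (0,4), (1,4), (1,5), (2,5), (3,5)

α = atan 0.65 = 33.02°;  2α = 66.05°
n_0 = (-0.9338, +0.3578)
n_1 = (-0.2287, -0.9735)
n_2 = (+0.5670, -0.8237)
n_3 = (+0.9150, -0.4034)
n_4 = (+0.9227, +0.3854)
n_5 = (-0.0872, +0.9962)
  (0,1): δ = 82.26°  ·
  (0,2): δ = 34.49°  ✓
  (0,3): δ = 2.82°  ✓
  (0,4): δ = 43.64°  ✓
  (0,5): δ = 115.97°  ·
  (1,2): δ = 132.24°  ·
  (1,3): δ = 100.57°  ·
  (1,4): δ = 54.11°  ✓
  (1,5): δ = 18.23°  ✓
  (2,3): δ = 148.33°  ·
  (2,4): δ = 101.87°  ·
  (2,5): δ = 29.54°  ✓
  (3,4): δ = 133.54°  ·
  (3,5): δ = 61.20°  ✓
  (4,5): δ = 107.67°  ·
antipodal pairs: 7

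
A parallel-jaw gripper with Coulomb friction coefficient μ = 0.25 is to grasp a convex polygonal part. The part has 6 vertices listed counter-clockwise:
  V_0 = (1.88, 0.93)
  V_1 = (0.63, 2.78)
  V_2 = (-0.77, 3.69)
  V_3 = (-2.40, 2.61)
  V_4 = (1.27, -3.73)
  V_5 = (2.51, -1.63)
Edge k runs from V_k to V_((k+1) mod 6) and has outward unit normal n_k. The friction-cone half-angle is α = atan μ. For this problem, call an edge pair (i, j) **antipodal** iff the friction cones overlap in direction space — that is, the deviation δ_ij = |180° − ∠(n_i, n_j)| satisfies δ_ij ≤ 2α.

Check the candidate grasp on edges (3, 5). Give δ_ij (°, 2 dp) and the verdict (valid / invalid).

α = atan 0.25 = 14.04°;  2α = 28.07°
edge 3: e_3 = (+3.67, -6.34);  n_3 = (-0.8655, -0.5010)
edge 5: e_5 = (-0.63, +2.56);  n_5 = (+0.9710, +0.2390)
∠(n_3, n_5) = 163.76°
δ = |180° − 163.76°| = 16.24°
16.24° ≤ 2α = 28.07°  →  valid

δ = 16.24°, valid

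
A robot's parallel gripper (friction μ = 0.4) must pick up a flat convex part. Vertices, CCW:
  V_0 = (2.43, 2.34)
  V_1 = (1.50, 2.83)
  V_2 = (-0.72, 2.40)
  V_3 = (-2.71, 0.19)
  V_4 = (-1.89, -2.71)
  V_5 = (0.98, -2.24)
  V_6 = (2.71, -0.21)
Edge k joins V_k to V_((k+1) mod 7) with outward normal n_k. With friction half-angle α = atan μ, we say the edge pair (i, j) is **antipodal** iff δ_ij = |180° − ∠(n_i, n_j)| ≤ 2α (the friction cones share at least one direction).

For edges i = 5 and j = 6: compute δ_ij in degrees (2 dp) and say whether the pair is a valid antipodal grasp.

α = atan 0.4 = 21.80°;  2α = 43.60°
edge 5: e_5 = (+1.73, +2.03);  n_5 = (+0.7611, -0.6486)
edge 6: e_6 = (-0.28, +2.55);  n_6 = (+0.9940, +0.1091)
∠(n_5, n_6) = 46.70°
δ = |180° − 46.70°| = 133.30°
133.30° > 2α = 43.60°  →  invalid

δ = 133.30°, invalid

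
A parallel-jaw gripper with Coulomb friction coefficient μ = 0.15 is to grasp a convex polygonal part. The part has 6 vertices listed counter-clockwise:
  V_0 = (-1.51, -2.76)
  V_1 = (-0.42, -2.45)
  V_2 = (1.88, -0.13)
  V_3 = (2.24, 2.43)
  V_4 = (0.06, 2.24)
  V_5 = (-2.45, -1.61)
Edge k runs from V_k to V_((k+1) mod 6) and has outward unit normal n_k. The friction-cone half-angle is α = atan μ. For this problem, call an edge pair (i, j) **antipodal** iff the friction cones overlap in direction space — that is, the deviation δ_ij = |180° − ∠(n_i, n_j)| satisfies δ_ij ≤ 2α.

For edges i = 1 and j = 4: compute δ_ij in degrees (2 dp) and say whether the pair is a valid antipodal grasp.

δ = 11.65°, valid

α = atan 0.15 = 8.53°;  2α = 17.06°
edge 1: e_1 = (+2.30, +2.32);  n_1 = (+0.7102, -0.7040)
edge 4: e_4 = (-2.51, -3.85);  n_4 = (-0.8377, +0.5461)
∠(n_1, n_4) = 168.35°
δ = |180° − 168.35°| = 11.65°
11.65° ≤ 2α = 17.06°  →  valid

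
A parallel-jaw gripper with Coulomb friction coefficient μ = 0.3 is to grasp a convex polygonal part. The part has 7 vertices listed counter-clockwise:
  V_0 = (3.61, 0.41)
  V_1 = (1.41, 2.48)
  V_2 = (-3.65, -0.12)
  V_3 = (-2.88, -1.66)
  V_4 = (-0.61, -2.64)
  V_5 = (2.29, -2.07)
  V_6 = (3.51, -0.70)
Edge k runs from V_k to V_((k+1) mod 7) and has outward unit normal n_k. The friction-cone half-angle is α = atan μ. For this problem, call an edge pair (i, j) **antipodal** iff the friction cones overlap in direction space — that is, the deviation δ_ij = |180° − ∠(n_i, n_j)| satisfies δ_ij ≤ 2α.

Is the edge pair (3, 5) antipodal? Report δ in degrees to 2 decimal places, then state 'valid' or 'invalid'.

δ = 108.33°, invalid

α = atan 0.3 = 16.70°;  2α = 33.40°
edge 3: e_3 = (+2.27, -0.98);  n_3 = (-0.3964, -0.9181)
edge 5: e_5 = (+1.22, +1.37);  n_5 = (+0.7468, -0.6650)
∠(n_3, n_5) = 71.67°
δ = |180° − 71.67°| = 108.33°
108.33° > 2α = 33.40°  →  invalid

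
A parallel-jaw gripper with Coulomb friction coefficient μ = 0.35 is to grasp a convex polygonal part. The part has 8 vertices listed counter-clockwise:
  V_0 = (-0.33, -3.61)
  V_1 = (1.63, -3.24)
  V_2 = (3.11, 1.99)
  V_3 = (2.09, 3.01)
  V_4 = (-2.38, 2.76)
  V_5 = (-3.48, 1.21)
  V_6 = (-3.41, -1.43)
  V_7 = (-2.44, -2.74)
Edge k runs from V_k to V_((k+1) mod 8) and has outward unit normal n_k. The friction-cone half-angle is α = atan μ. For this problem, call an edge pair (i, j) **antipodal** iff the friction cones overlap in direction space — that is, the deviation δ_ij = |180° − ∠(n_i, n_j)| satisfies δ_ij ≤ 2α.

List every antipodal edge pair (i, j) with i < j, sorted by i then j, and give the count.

α = atan 0.35 = 19.29°;  2α = 38.58°
n_0 = (+0.1855, -0.9826)
n_1 = (+0.9622, -0.2723)
n_2 = (+0.7071, +0.7071)
n_3 = (-0.0558, +0.9984)
n_4 = (-0.8155, +0.5787)
n_5 = (-0.9996, -0.0265)
n_6 = (-0.8037, -0.5951)
n_7 = (-0.3812, -0.9245)
  (0,1): δ = 116.49°  ·
  (0,2): δ = 55.69°  ·
  (0,3): δ = 7.49°  ✓
  (0,4): δ = 43.95°  ·
  (0,5): δ = 80.83°  ·
  (0,6): δ = 115.83°  ·
  (0,7): δ = 146.90°  ·
  (1,2): δ = 119.20°  ·
  (1,3): δ = 71.00°  ·
  (1,4): δ = 19.56°  ✓
  (1,5): δ = 17.32°  ✓
  (1,6): δ = 52.32°  ·
  (1,7): δ = 83.39°  ·
  (2,3): δ = 131.80°  ·
  (2,4): δ = 80.36°  ·
  (2,5): δ = 43.48°  ·
  (2,6): δ = 8.48°  ✓
  (2,7): δ = 22.59°  ✓
  (3,4): δ = 128.56°  ·
  (3,5): δ = 91.68°  ·
  (3,6): δ = 56.68°  ·
  (3,7): δ = 25.61°  ✓
  (4,5): δ = 143.12°  ·
  (4,6): δ = 108.12°  ·
  (4,7): δ = 77.04°  ·
  (5,6): δ = 145.00°  ·
  (5,7): δ = 113.93°  ·
  (6,7): δ = 148.93°  ·
antipodal pairs: 6

count = 6; pairs: (0,3), (1,4), (1,5), (2,6), (2,7), (3,7)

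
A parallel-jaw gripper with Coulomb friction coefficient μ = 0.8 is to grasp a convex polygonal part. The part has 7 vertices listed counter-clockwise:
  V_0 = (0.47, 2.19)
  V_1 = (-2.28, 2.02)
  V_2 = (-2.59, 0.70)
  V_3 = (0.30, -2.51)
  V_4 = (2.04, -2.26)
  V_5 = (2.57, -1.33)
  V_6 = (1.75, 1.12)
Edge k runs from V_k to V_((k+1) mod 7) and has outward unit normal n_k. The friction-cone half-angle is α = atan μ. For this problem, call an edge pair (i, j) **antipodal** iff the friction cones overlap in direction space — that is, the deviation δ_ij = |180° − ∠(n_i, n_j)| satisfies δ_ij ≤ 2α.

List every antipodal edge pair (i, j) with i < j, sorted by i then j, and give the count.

α = atan 0.8 = 38.66°;  2α = 77.32°
n_0 = (-0.0617, +0.9981)
n_1 = (-0.9735, +0.2286)
n_2 = (-0.7432, -0.6691)
n_3 = (+0.1422, -0.9898)
n_4 = (+0.8688, -0.4951)
n_5 = (+0.9483, +0.3174)
n_6 = (+0.6414, +0.7672)
  (0,1): δ = 106.75°  ·
  (0,2): δ = 51.54°  ✓
  (0,3): δ = 4.64°  ✓
  (0,4): δ = 56.78°  ✓
  (0,5): δ = 104.97°  ·
  (0,6): δ = 136.57°  ·
  (1,2): δ = 124.79°  ·
  (1,3): δ = 68.61°  ✓
  (1,4): δ = 16.46°  ✓
  (1,5): δ = 31.72°  ✓
  (1,6): δ = 63.32°  ✓
  (2,3): δ = 123.82°  ·
  (2,4): δ = 71.68°  ✓
  (2,5): δ = 23.49°  ✓
  (2,6): δ = 8.11°  ✓
  (3,4): δ = 127.85°  ·
  (3,5): δ = 79.67°  ·
  (3,6): δ = 48.07°  ✓
  (4,5): δ = 131.82°  ·
  (4,6): δ = 100.22°  ·
  (5,6): δ = 148.40°  ·
antipodal pairs: 11

count = 11; pairs: (0,2), (0,3), (0,4), (1,3), (1,4), (1,5), (1,6), (2,4), (2,5), (2,6), (3,6)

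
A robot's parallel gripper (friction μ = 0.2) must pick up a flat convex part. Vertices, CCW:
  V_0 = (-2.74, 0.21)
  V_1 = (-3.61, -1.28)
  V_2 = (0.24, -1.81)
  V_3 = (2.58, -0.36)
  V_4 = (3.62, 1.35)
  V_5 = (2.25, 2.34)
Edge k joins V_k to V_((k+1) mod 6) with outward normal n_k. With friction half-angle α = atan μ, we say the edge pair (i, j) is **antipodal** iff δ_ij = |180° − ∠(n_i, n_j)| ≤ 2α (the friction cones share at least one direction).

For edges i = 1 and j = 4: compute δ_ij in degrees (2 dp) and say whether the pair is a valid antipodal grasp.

δ = 28.01°, invalid

α = atan 0.2 = 11.31°;  2α = 22.62°
edge 1: e_1 = (+3.85, -0.53);  n_1 = (-0.1364, -0.9907)
edge 4: e_4 = (-1.37, +0.99);  n_4 = (+0.5857, +0.8105)
∠(n_1, n_4) = 151.99°
δ = |180° − 151.99°| = 28.01°
28.01° > 2α = 22.62°  →  invalid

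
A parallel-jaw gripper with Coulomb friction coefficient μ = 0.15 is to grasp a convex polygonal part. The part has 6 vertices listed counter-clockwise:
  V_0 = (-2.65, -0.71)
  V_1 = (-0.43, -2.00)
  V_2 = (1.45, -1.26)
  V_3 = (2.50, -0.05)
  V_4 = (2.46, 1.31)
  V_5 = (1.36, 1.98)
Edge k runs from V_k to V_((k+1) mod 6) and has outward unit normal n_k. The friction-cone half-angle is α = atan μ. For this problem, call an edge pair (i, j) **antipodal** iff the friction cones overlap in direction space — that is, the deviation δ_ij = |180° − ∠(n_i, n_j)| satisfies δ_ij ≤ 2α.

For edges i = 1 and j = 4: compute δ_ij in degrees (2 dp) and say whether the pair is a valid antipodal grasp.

δ = 52.83°, invalid

α = atan 0.15 = 8.53°;  2α = 17.06°
edge 1: e_1 = (+1.88, +0.74);  n_1 = (+0.3663, -0.9305)
edge 4: e_4 = (-1.10, +0.67);  n_4 = (+0.5202, +0.8540)
∠(n_1, n_4) = 127.17°
δ = |180° − 127.17°| = 52.83°
52.83° > 2α = 17.06°  →  invalid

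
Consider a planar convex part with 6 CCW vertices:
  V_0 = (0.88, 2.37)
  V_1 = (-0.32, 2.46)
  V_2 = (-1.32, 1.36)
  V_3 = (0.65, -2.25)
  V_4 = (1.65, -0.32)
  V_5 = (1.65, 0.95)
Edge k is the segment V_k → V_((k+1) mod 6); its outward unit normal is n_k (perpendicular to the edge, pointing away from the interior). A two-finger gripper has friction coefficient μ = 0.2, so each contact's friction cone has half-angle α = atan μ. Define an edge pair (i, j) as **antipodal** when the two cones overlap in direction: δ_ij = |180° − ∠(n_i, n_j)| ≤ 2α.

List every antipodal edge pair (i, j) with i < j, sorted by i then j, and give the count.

count = 2; pairs: (1,3), (2,5)

α = atan 0.2 = 11.31°;  2α = 22.62°
n_0 = (+0.0748, +0.9972)
n_1 = (-0.7399, +0.6727)
n_2 = (-0.8778, -0.4790)
n_3 = (+0.8879, -0.4600)
n_4 = (+1.0000, -0.0000)
n_5 = (+0.8791, +0.4767)
  (0,1): δ = 127.98°  ·
  (0,2): δ = 57.09°  ·
  (0,3): δ = 66.90°  ·
  (0,4): δ = 94.29°  ·
  (0,5): δ = 122.76°  ·
  (1,2): δ = 109.10°  ·
  (1,3): δ = 14.88°  ✓
  (1,4): δ = 42.27°  ·
  (1,5): δ = 70.74°  ·
  (2,3): δ = 56.01°  ·
  (2,4): δ = 28.62°  ·
  (2,5): δ = 0.15°  ✓
  (3,4): δ = 152.61°  ·
  (3,5): δ = 124.14°  ·
  (4,5): δ = 151.53°  ·
antipodal pairs: 2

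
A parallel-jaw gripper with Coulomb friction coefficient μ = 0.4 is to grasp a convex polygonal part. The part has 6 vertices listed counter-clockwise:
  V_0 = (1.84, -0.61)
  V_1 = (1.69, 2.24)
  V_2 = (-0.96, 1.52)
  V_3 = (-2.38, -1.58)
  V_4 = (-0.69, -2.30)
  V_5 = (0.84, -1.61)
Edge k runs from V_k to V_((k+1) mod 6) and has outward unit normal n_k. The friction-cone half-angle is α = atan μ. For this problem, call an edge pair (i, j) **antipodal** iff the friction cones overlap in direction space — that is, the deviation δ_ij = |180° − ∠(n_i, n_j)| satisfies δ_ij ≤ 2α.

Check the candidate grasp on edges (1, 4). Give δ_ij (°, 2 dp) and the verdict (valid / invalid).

δ = 9.07°, valid

α = atan 0.4 = 21.80°;  2α = 43.60°
edge 1: e_1 = (-2.65, -0.72);  n_1 = (-0.2622, +0.9650)
edge 4: e_4 = (+1.53, +0.69);  n_4 = (+0.4111, -0.9116)
∠(n_1, n_4) = 170.93°
δ = |180° − 170.93°| = 9.07°
9.07° ≤ 2α = 43.60°  →  valid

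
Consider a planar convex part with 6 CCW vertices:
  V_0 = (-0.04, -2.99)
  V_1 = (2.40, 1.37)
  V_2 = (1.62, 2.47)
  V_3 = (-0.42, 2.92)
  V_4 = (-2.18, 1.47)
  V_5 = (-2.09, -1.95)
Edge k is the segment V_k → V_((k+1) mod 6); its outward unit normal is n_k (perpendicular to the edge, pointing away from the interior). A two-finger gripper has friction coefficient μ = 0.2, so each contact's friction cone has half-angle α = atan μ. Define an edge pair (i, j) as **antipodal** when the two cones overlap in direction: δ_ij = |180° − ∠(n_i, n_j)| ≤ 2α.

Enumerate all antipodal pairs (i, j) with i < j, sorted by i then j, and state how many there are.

α = atan 0.2 = 11.31°;  2α = 22.62°
n_0 = (+0.8726, -0.4884)
n_1 = (+0.8157, +0.5784)
n_2 = (+0.2154, +0.9765)
n_3 = (-0.6359, +0.7718)
n_4 = (-0.9997, -0.0263)
n_5 = (-0.4524, -0.8918)
  (0,1): δ = 115.43°  ·
  (0,2): δ = 73.21°  ·
  (0,3): δ = 21.28°  ✓
  (0,4): δ = 30.74°  ·
  (0,5): δ = 92.33°  ·
  (1,2): δ = 137.78°  ·
  (1,3): δ = 85.86°  ·
  (1,4): δ = 33.83°  ·
  (1,5): δ = 27.76°  ·
  (2,3): δ = 128.08°  ·
  (2,4): δ = 76.05°  ·
  (2,5): δ = 14.46°  ✓
  (3,4): δ = 127.98°  ·
  (3,5): δ = 66.38°  ·
  (4,5): δ = 118.41°  ·
antipodal pairs: 2

count = 2; pairs: (0,3), (2,5)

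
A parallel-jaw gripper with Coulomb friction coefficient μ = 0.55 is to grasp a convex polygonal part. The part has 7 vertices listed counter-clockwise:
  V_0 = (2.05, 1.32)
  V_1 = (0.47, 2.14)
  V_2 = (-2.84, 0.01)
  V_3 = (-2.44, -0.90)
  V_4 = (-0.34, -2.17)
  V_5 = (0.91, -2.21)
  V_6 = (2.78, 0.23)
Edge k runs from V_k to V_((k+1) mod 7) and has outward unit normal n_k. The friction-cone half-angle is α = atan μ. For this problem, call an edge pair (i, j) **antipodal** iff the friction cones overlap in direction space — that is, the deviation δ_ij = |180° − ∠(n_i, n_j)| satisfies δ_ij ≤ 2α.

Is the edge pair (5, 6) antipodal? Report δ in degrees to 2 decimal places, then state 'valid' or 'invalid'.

α = atan 0.55 = 28.81°;  2α = 57.62°
edge 5: e_5 = (+1.87, +2.44);  n_5 = (+0.7937, -0.6083)
edge 6: e_6 = (-0.73, +1.09);  n_6 = (+0.8309, +0.5565)
∠(n_5, n_6) = 71.28°
δ = |180° − 71.28°| = 108.72°
108.72° > 2α = 57.62°  →  invalid

δ = 108.72°, invalid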